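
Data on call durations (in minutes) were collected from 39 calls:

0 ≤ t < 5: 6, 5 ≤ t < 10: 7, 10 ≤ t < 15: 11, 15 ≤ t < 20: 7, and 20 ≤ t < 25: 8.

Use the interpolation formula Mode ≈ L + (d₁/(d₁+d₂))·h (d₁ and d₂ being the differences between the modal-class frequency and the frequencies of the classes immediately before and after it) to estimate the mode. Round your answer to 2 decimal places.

Modal class: 10 ≤ t < 15 (highest frequency 11).
d₁ = 11 − 7 = 4, d₂ = 11 − 7 = 4
Mode ≈ 10 + (4/(4+4)) × 5 = 10 + 2.5000 = 12.5000

12.50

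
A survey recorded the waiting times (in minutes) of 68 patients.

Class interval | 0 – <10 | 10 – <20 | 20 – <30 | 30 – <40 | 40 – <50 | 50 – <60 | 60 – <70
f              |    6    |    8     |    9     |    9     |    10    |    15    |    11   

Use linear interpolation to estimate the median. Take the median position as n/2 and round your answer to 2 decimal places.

Cumulative frequencies: 6, 14, 23, 32, 42, 57, 68
n = 68; position = n/2 = 34.
This falls in the class 40 – <50: L = 40, F = 32, f = 10, h = 10.
Median ≈ 40 + ((34 − 32) / 10) × 10 = 42.0000

42.00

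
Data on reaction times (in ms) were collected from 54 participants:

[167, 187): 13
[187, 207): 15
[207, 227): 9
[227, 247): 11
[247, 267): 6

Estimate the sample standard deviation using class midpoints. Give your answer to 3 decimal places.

26.917

Midpoints: 177, 197, 217, 237, 257
n = 54, Σfm = 11358, mean = 210.3333
Σfm² = 2427366
Σf(m − x̄)² = Σfm² − (Σfm)²/n = 2427366 − 11358²/54 = 38400.0000
Sample variance = 38400.0000 / 53 = 724.5283
Standard deviation = √724.5283 = 26.9171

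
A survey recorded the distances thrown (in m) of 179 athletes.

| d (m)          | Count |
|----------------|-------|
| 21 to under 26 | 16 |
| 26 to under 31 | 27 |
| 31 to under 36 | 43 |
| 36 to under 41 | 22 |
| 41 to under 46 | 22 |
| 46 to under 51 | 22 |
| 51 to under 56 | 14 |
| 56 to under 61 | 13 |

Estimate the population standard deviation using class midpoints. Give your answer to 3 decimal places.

10.151

Midpoints: 23.5, 28.5, 33.5, 38.5, 43.5, 48.5, 53.5, 58.5
n = 179, Σfm = 6966.5, mean = 38.9190
Σfm² = 289572.75
Σf(m − x̄)² = Σfm² − (Σfm)²/n = 289572.75 − 6966.5²/179 = 18443.5754
Population variance = 18443.5754 / 179 = 103.0367
Standard deviation = √103.0367 = 10.1507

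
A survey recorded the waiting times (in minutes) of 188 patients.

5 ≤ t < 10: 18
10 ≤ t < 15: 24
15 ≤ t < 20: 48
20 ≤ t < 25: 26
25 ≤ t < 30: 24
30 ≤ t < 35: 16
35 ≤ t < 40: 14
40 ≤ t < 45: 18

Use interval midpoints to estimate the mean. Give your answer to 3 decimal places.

Midpoints: 7.5, 12.5, 17.5, 22.5, 27.5, 32.5, 37.5, 42.5
Σfm = 18×7.5 + 24×12.5 + 48×17.5 + 26×22.5 + 24×27.5 + 16×32.5 + 14×37.5 + 18×42.5 = 4330
n = Σf = 188
Mean = 4330 / 188 = 23.0319

23.032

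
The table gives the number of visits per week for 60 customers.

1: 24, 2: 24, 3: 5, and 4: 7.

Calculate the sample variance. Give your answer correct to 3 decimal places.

Values: 1, 2, 3, 4
n = 60, Σfx = 115, mean = 1.9167
Σfx² = 277
Σf(x − x̄)² = Σfx² − (Σfx)²/n = 277 − 115²/60 = 56.5833
Sample variance = 56.5833 / 59 = 0.9590

0.959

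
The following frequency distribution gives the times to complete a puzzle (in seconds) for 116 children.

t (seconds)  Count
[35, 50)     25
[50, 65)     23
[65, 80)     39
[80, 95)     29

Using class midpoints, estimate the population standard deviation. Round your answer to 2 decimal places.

Midpoints: 42.5, 57.5, 72.5, 87.5
n = 116, Σfm = 7750, mean = 66.8103
Σfm² = 548225
Σf(m − x̄)² = Σfm² − (Σfm)²/n = 548225 − 7750²/116 = 30444.8276
Population variance = 30444.8276 / 116 = 262.4554
Standard deviation = √262.4554 = 16.2005

16.20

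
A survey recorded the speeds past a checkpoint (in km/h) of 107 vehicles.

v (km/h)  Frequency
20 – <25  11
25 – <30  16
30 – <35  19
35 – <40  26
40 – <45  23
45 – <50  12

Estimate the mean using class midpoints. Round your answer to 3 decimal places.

35.771

Midpoints: 22.5, 27.5, 32.5, 37.5, 42.5, 47.5
Σfm = 11×22.5 + 16×27.5 + 19×32.5 + 26×37.5 + 23×42.5 + 12×47.5 = 3827.5
n = Σf = 107
Mean = 3827.5 / 107 = 35.7710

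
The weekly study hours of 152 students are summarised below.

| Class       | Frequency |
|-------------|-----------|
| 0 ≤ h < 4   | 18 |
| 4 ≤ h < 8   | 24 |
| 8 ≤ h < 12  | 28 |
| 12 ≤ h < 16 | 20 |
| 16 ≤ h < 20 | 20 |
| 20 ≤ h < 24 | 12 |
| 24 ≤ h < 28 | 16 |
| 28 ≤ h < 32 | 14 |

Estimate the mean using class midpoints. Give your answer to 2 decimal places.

Midpoints: 2, 6, 10, 14, 18, 22, 26, 30
Σfm = 18×2 + 24×6 + 28×10 + 20×14 + 20×18 + 12×22 + 16×26 + 14×30 = 2200
n = Σf = 152
Mean = 2200 / 152 = 14.4737

14.47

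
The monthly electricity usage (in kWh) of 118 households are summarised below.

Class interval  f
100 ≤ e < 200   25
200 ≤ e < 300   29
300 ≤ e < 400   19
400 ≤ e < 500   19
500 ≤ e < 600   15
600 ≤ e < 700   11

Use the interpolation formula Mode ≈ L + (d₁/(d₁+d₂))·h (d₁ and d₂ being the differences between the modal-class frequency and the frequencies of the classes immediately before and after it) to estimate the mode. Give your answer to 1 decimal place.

Modal class: 200 ≤ e < 300 (highest frequency 29).
d₁ = 29 − 25 = 4, d₂ = 29 − 19 = 10
Mode ≈ 200 + (4/(4+10)) × 100 = 200 + 28.5714 = 228.5714

228.6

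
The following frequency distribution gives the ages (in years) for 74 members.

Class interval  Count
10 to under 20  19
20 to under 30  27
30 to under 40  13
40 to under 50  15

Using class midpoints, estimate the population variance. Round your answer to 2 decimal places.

113.81

Midpoints: 15, 25, 35, 45
n = 74, Σfm = 2090, mean = 28.2432
Σfm² = 67450
Σf(m − x̄)² = Σfm² − (Σfm)²/n = 67450 − 2090²/74 = 8421.6216
Population variance = 8421.6216 / 74 = 113.8057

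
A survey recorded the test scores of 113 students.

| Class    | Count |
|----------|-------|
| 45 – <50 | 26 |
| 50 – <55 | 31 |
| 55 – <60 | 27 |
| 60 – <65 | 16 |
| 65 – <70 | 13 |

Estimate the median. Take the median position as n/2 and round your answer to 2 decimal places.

Cumulative frequencies: 26, 57, 84, 100, 113
n = 113; position = n/2 = 56.5.
This falls in the class 50 – <55: L = 50, F = 26, f = 31, h = 5.
Median ≈ 50 + ((56.5 − 26) / 31) × 5 = 54.9194

54.92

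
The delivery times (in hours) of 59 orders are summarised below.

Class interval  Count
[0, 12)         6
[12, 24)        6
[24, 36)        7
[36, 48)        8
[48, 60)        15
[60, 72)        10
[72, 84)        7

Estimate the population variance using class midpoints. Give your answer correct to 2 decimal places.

480.52

Midpoints: 6, 18, 30, 42, 54, 66, 78
n = 59, Σfm = 2706, mean = 45.8644
Σfm² = 152460
Σf(m − x̄)² = Σfm² − (Σfm)²/n = 152460 − 2706²/59 = 28350.9153
Population variance = 28350.9153 / 59 = 480.5240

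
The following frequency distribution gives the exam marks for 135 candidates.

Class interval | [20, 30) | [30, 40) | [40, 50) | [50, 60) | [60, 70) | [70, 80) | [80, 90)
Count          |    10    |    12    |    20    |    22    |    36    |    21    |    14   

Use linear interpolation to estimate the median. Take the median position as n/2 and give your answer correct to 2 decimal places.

60.97

Cumulative frequencies: 10, 22, 42, 64, 100, 121, 135
n = 135; position = n/2 = 67.5.
This falls in the class [60, 70): L = 60, F = 64, f = 36, h = 10.
Median ≈ 60 + ((67.5 − 64) / 36) × 10 = 60.9722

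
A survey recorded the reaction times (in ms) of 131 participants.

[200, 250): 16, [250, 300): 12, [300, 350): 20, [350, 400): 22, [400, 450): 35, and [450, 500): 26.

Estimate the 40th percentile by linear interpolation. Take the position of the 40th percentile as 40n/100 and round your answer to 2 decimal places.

Cumulative frequencies: 16, 28, 48, 70, 105, 131
n = 131; position = 40n/100 = 52.4.
This falls in the class [350, 400): L = 350, F = 48, f = 22, h = 50.
40th percentile ≈ 350 + ((52.4 − 48) / 22) × 50 = 360.0000

360.00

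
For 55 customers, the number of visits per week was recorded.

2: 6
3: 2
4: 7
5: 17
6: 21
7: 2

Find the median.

Cumulative frequencies: 6, 8, 15, 32, 53, 55
n = 55, so the median is the value in position (n+1)/2 = 28.
Position 28 falls at value 5.

5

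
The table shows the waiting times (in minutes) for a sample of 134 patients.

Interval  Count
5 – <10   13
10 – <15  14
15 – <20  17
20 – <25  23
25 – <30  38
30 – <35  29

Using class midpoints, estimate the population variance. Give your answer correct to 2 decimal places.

Midpoints: 7.5, 12.5, 17.5, 22.5, 27.5, 32.5
n = 134, Σfm = 3075, mean = 22.9478
Σfm² = 79137.5
Σf(m − x̄)² = Σfm² − (Σfm)²/n = 79137.5 − 3075²/134 = 8573.1343
Population variance = 8573.1343 / 134 = 63.9786

63.98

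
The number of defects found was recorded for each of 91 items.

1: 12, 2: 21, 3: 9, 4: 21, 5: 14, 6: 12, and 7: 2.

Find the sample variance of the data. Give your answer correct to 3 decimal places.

2.896

Values: 1, 2, 3, 4, 5, 6, 7
n = 91, Σfx = 321, mean = 3.5275
Σfx² = 1393
Σf(x − x̄)² = Σfx² − (Σfx)²/n = 1393 − 321²/91 = 260.6813
Sample variance = 260.6813 / 90 = 2.8965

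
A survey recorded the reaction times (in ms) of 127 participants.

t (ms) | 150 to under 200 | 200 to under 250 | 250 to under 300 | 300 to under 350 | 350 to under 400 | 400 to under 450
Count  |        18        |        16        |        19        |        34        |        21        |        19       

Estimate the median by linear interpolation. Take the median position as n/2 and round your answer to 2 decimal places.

315.44

Cumulative frequencies: 18, 34, 53, 87, 108, 127
n = 127; position = n/2 = 63.5.
This falls in the class 300 to under 350: L = 300, F = 53, f = 34, h = 50.
Median ≈ 300 + ((63.5 − 53) / 34) × 50 = 315.4412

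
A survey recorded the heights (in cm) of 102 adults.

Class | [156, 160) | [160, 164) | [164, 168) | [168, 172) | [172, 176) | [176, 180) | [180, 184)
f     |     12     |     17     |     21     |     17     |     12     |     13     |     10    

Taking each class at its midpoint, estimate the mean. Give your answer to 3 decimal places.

Midpoints: 158, 162, 166, 170, 174, 178, 182
Σfm = 12×158 + 17×162 + 21×166 + 17×170 + 12×174 + 13×178 + 10×182 = 17248
n = Σf = 102
Mean = 17248 / 102 = 169.0980

169.098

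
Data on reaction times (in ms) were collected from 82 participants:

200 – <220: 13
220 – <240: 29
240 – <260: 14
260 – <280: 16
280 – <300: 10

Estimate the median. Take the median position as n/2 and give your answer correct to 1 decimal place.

239.3

Cumulative frequencies: 13, 42, 56, 72, 82
n = 82; position = n/2 = 41.
This falls in the class 220 – <240: L = 220, F = 13, f = 29, h = 20.
Median ≈ 220 + ((41 − 13) / 29) × 20 = 239.3103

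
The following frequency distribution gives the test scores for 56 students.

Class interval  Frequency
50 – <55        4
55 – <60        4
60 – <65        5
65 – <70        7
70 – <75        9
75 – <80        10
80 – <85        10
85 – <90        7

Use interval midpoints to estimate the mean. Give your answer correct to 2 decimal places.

73.04

Midpoints: 52.5, 57.5, 62.5, 67.5, 72.5, 77.5, 82.5, 87.5
Σfm = 4×52.5 + 4×57.5 + 5×62.5 + 7×67.5 + 9×72.5 + 10×77.5 + 10×82.5 + 7×87.5 = 4090
n = Σf = 56
Mean = 4090 / 56 = 73.0357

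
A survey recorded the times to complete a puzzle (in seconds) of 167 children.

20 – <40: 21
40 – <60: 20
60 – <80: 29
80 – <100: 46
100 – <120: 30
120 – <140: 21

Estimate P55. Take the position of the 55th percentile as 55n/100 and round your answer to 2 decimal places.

89.50

Cumulative frequencies: 21, 41, 70, 116, 146, 167
n = 167; position = 55n/100 = 91.85.
This falls in the class 80 – <100: L = 80, F = 70, f = 46, h = 20.
55th percentile ≈ 80 + ((91.85 − 70) / 46) × 20 = 89.5000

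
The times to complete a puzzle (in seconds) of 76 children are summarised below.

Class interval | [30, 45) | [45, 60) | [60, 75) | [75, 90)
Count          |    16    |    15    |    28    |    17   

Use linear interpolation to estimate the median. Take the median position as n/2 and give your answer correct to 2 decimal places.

Cumulative frequencies: 16, 31, 59, 76
n = 76; position = n/2 = 38.
This falls in the class [60, 75): L = 60, F = 31, f = 28, h = 15.
Median ≈ 60 + ((38 − 31) / 28) × 15 = 63.7500

63.75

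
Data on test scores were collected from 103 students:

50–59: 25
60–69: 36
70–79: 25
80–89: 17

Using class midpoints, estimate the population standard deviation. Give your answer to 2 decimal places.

10.18

Midpoints: 54.5, 64.5, 74.5, 84.5
n = 103, Σfm = 6983.5, mean = 67.8010
Σfm² = 484165.75
Σf(m − x̄)² = Σfm² − (Σfm)²/n = 484165.75 − 6983.5²/103 = 10677.6699
Population variance = 10677.6699 / 103 = 103.6667
Standard deviation = √103.6667 = 10.1817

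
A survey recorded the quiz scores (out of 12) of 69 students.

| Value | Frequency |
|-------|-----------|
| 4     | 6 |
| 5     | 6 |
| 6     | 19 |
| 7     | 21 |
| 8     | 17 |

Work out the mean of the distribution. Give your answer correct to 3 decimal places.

Values: 4, 5, 6, 7, 8
Σfx = 6×4 + 6×5 + 19×6 + 21×7 + 17×8 = 451
n = Σf = 69
Mean = 451 / 69 = 6.5362

6.536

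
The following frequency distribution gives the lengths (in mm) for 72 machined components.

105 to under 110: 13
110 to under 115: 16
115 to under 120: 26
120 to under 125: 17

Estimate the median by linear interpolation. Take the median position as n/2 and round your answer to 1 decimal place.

116.3

Cumulative frequencies: 13, 29, 55, 72
n = 72; position = n/2 = 36.
This falls in the class 115 to under 120: L = 115, F = 29, f = 26, h = 5.
Median ≈ 115 + ((36 − 29) / 26) × 5 = 116.3462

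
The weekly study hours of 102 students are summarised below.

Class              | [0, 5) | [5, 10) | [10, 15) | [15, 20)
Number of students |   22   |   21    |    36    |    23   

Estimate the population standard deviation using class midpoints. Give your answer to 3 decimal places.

Midpoints: 2.5, 7.5, 12.5, 17.5
n = 102, Σfm = 1065, mean = 10.4412
Σfm² = 13987.5
Σf(m − x̄)² = Σfm² − (Σfm)²/n = 13987.5 − 1065²/102 = 2867.6471
Population variance = 2867.6471 / 102 = 28.1142
Standard deviation = √28.1142 = 5.3023

5.302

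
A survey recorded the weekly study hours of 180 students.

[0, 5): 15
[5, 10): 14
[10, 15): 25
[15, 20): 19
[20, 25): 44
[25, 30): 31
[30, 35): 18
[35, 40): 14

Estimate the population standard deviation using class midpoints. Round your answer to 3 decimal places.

9.808

Midpoints: 2.5, 7.5, 12.5, 17.5, 22.5, 27.5, 32.5, 37.5
n = 180, Σfm = 3740, mean = 20.7778
Σfm² = 95025
Σf(m − x̄)² = Σfm² − (Σfm)²/n = 95025 − 3740²/180 = 17316.1111
Population variance = 17316.1111 / 180 = 96.2006
Standard deviation = √96.2006 = 9.8082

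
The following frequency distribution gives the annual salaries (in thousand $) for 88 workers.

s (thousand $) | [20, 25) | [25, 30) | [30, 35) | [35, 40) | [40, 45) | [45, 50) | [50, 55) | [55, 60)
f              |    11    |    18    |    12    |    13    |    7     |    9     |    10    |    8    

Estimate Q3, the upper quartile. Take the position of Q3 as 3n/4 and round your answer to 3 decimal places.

47.778

Cumulative frequencies: 11, 29, 41, 54, 61, 70, 80, 88
n = 88; position = 3n/4 = 66.
This falls in the class [45, 50): L = 45, F = 61, f = 9, h = 5.
Upper quartile ≈ 45 + ((66 − 61) / 9) × 5 = 47.7778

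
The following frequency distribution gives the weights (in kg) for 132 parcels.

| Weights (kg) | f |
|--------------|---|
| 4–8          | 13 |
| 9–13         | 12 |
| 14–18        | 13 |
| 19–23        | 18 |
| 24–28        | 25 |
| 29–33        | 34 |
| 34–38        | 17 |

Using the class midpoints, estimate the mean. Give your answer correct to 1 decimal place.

23.6

Midpoints: 6, 11, 16, 21, 26, 31, 36
Σfm = 13×6 + 12×11 + 13×16 + 18×21 + 25×26 + 34×31 + 17×36 = 3112
n = Σf = 132
Mean = 3112 / 132 = 23.5758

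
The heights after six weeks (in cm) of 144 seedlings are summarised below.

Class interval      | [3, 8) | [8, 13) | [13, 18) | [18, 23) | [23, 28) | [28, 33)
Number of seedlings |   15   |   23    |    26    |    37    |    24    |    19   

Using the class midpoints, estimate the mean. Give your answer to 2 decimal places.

Midpoints: 5.5, 10.5, 15.5, 20.5, 25.5, 30.5
Σfm = 15×5.5 + 23×10.5 + 26×15.5 + 37×20.5 + 24×25.5 + 19×30.5 = 2677
n = Σf = 144
Mean = 2677 / 144 = 18.5903

18.59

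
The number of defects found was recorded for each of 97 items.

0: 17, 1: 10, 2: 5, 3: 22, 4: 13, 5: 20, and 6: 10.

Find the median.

3

Cumulative frequencies: 17, 27, 32, 54, 67, 87, 97
n = 97, so the median is the value in position (n+1)/2 = 49.
Position 49 falls at value 3.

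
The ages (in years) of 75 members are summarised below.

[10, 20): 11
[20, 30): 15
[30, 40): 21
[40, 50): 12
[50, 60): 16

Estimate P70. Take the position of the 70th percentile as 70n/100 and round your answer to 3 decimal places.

Cumulative frequencies: 11, 26, 47, 59, 75
n = 75; position = 70n/100 = 52.5.
This falls in the class [40, 50): L = 40, F = 47, f = 12, h = 10.
70th percentile ≈ 40 + ((52.5 − 47) / 12) × 10 = 44.5833

44.583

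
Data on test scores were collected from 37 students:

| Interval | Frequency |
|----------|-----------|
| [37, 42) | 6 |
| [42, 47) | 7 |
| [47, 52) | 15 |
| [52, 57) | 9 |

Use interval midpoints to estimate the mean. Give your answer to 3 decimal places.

Midpoints: 39.5, 44.5, 49.5, 54.5
Σfm = 6×39.5 + 7×44.5 + 15×49.5 + 9×54.5 = 1781.5
n = Σf = 37
Mean = 1781.5 / 37 = 48.1486

48.149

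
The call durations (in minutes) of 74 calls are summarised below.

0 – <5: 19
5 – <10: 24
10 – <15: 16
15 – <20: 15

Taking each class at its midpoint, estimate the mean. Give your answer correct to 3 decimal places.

9.324

Midpoints: 2.5, 7.5, 12.5, 17.5
Σfm = 19×2.5 + 24×7.5 + 16×12.5 + 15×17.5 = 690
n = Σf = 74
Mean = 690 / 74 = 9.3243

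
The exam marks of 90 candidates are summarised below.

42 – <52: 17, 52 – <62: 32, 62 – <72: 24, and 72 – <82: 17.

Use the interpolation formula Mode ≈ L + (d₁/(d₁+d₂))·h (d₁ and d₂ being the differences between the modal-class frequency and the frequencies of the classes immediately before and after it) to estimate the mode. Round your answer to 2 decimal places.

Modal class: 52 – <62 (highest frequency 32).
d₁ = 32 − 17 = 15, d₂ = 32 − 24 = 8
Mode ≈ 52 + (15/(15+8)) × 10 = 52 + 6.5217 = 58.5217

58.52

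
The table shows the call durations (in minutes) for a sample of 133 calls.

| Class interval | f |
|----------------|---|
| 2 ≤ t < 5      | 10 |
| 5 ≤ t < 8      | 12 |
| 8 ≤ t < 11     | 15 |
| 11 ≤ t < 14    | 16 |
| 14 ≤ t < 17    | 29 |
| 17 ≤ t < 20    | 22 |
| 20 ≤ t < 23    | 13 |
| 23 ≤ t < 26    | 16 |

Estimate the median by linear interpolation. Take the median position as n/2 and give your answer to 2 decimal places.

15.40

Cumulative frequencies: 10, 22, 37, 53, 82, 104, 117, 133
n = 133; position = n/2 = 66.5.
This falls in the class 14 ≤ t < 17: L = 14, F = 53, f = 29, h = 3.
Median ≈ 14 + ((66.5 − 53) / 29) × 3 = 15.3966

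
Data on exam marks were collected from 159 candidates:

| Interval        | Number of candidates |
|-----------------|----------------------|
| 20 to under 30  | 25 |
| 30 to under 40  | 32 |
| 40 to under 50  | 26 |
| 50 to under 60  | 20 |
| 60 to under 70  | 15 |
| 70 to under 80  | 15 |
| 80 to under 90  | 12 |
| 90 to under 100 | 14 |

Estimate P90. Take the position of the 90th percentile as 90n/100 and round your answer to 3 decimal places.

Cumulative frequencies: 25, 57, 83, 103, 118, 133, 145, 159
n = 159; position = 90n/100 = 143.1.
This falls in the class 80 to under 90: L = 80, F = 133, f = 12, h = 10.
90th percentile ≈ 80 + ((143.1 − 133) / 12) × 10 = 88.4167

88.417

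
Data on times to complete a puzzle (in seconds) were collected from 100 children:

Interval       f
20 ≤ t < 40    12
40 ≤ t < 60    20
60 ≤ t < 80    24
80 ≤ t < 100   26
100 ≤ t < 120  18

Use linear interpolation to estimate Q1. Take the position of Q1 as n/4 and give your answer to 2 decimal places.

Cumulative frequencies: 12, 32, 56, 82, 100
n = 100; position = n/4 = 25.
This falls in the class 40 ≤ t < 60: L = 40, F = 12, f = 20, h = 20.
Lower quartile ≈ 40 + ((25 − 12) / 20) × 20 = 53.0000

53.00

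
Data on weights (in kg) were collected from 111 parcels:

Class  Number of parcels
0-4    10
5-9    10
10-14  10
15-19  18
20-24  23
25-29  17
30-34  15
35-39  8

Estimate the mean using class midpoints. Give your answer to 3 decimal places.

20.333

Midpoints: 2, 7, 12, 17, 22, 27, 32, 37
Σfm = 10×2 + 10×7 + 10×12 + 18×17 + 23×22 + 17×27 + 15×32 + 8×37 = 2257
n = Σf = 111
Mean = 2257 / 111 = 20.3333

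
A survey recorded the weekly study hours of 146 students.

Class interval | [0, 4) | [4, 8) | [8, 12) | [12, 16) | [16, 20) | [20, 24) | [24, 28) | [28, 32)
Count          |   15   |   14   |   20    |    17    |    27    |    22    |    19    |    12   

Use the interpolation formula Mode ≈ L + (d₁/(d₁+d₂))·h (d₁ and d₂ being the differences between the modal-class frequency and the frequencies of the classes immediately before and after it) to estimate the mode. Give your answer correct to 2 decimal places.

18.67

Modal class: [16, 20) (highest frequency 27).
d₁ = 27 − 17 = 10, d₂ = 27 − 22 = 5
Mode ≈ 16 + (10/(10+5)) × 4 = 16 + 2.6667 = 18.6667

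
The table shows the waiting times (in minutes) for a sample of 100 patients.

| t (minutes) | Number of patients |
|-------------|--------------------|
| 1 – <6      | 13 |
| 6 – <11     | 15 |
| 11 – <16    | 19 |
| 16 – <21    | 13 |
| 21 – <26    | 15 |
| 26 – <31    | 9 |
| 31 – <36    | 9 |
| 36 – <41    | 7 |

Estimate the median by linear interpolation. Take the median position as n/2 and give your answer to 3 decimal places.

17.154

Cumulative frequencies: 13, 28, 47, 60, 75, 84, 93, 100
n = 100; position = n/2 = 50.
This falls in the class 16 – <21: L = 16, F = 47, f = 13, h = 5.
Median ≈ 16 + ((50 − 47) / 13) × 5 = 17.1538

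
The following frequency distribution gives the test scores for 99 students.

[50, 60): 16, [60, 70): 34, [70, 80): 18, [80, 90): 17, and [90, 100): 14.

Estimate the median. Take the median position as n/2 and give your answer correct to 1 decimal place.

Cumulative frequencies: 16, 50, 68, 85, 99
n = 99; position = n/2 = 49.5.
This falls in the class [60, 70): L = 60, F = 16, f = 34, h = 10.
Median ≈ 60 + ((49.5 − 16) / 34) × 10 = 69.8529

69.9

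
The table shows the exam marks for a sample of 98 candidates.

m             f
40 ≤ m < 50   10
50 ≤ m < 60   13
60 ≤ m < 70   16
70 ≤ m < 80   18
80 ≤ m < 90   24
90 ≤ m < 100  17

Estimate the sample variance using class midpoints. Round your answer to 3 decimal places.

255.670

Midpoints: 45, 55, 65, 75, 85, 95
n = 98, Σfm = 7210, mean = 73.5714
Σfm² = 555250
Σf(m − x̄)² = Σfm² − (Σfm)²/n = 555250 − 7210²/98 = 24800.0000
Sample variance = 24800.0000 / 97 = 255.6701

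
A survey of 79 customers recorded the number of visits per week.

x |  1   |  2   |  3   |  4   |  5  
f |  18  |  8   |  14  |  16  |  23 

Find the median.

Cumulative frequencies: 18, 26, 40, 56, 79
n = 79, so the median is the value in position (n+1)/2 = 40.
Position 40 falls at value 3.

3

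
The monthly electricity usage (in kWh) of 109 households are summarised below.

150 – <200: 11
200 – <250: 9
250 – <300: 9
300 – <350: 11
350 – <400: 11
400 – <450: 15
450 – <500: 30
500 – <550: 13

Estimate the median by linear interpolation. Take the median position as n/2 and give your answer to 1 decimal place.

Cumulative frequencies: 11, 20, 29, 40, 51, 66, 96, 109
n = 109; position = n/2 = 54.5.
This falls in the class 400 – <450: L = 400, F = 51, f = 15, h = 50.
Median ≈ 400 + ((54.5 − 51) / 15) × 50 = 411.6667

411.7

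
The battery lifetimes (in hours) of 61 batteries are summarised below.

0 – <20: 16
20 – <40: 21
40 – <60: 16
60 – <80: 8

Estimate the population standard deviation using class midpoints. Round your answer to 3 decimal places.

Midpoints: 10, 30, 50, 70
n = 61, Σfm = 2150, mean = 35.2459
Σfm² = 99700
Σf(m − x̄)² = Σfm² − (Σfm)²/n = 99700 − 2150²/61 = 23921.3115
Population variance = 23921.3115 / 61 = 392.1526
Standard deviation = √392.1526 = 19.8028

19.803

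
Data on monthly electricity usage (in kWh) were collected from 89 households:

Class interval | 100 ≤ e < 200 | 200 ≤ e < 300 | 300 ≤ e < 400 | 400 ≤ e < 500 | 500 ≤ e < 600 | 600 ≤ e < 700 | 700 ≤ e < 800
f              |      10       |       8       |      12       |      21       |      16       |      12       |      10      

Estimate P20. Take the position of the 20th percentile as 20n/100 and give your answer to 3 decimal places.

Cumulative frequencies: 10, 18, 30, 51, 67, 79, 89
n = 89; position = 20n/100 = 17.8.
This falls in the class 200 ≤ e < 300: L = 200, F = 10, f = 8, h = 100.
20th percentile ≈ 200 + ((17.8 − 10) / 8) × 100 = 297.5000

297.500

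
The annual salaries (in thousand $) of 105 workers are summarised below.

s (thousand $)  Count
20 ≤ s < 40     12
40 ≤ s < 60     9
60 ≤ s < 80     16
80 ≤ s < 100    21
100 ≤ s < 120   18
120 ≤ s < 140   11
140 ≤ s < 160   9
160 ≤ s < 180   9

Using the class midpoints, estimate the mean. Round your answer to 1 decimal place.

96.3

Midpoints: 30, 50, 70, 90, 110, 130, 150, 170
Σfm = 12×30 + 9×50 + 16×70 + 21×90 + 18×110 + 11×130 + 9×150 + 9×170 = 10110
n = Σf = 105
Mean = 10110 / 105 = 96.2857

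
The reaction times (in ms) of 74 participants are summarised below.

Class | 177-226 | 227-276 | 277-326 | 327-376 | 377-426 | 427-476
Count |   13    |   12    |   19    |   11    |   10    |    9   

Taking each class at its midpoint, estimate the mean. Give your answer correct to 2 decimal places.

Midpoints: 201.5, 251.5, 301.5, 351.5, 401.5, 451.5
Σfm = 13×201.5 + 12×251.5 + 19×301.5 + 11×351.5 + 10×401.5 + 9×451.5 = 23311
n = Σf = 74
Mean = 23311 / 74 = 315.0135

315.01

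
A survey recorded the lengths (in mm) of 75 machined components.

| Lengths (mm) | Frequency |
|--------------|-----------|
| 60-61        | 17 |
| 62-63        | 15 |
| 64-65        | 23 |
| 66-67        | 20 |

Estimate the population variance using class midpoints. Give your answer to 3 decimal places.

Midpoints: 60.5, 62.5, 64.5, 66.5
n = 75, Σfm = 4779.5, mean = 63.7267
Σfm² = 304948.75
Σf(m − x̄)² = Σfm² − (Σfm)²/n = 304948.75 − 4779.5²/75 = 367.1467
Population variance = 367.1467 / 75 = 4.8953

4.895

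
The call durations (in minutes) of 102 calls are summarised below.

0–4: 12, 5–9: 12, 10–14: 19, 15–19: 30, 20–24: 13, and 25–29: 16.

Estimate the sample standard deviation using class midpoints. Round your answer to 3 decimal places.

7.718

Midpoints: 2, 7, 12, 17, 22, 27
n = 102, Σfm = 1564, mean = 15.3333
Σfm² = 29998
Σf(m − x̄)² = Σfm² − (Σfm)²/n = 29998 − 1564²/102 = 6016.6667
Sample variance = 6016.6667 / 101 = 59.5710
Standard deviation = √59.5710 = 7.7182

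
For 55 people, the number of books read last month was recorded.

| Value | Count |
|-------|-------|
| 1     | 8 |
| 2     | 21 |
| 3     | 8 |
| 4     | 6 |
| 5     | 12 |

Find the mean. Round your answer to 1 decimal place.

2.9

Values: 1, 2, 3, 4, 5
Σfx = 8×1 + 21×2 + 8×3 + 6×4 + 12×5 = 158
n = Σf = 55
Mean = 158 / 55 = 2.8727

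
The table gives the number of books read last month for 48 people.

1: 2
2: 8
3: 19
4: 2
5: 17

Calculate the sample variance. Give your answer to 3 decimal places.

Values: 1, 2, 3, 4, 5
n = 48, Σfx = 168, mean = 3.5000
Σfx² = 662
Σf(x − x̄)² = Σfx² − (Σfx)²/n = 662 − 168²/48 = 74.0000
Sample variance = 74.0000 / 47 = 1.5745

1.574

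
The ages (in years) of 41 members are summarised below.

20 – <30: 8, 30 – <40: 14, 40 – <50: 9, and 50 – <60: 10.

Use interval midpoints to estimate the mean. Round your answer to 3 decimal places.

Midpoints: 25, 35, 45, 55
Σfm = 8×25 + 14×35 + 9×45 + 10×55 = 1645
n = Σf = 41
Mean = 1645 / 41 = 40.1220

40.122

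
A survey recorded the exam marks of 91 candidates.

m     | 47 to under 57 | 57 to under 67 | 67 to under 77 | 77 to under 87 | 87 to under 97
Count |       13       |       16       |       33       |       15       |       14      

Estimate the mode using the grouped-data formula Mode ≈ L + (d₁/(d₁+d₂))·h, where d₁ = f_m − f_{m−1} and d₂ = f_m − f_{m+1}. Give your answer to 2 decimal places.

71.86

Modal class: 67 to under 77 (highest frequency 33).
d₁ = 33 − 16 = 17, d₂ = 33 − 15 = 18
Mode ≈ 67 + (17/(17+18)) × 10 = 67 + 4.8571 = 71.8571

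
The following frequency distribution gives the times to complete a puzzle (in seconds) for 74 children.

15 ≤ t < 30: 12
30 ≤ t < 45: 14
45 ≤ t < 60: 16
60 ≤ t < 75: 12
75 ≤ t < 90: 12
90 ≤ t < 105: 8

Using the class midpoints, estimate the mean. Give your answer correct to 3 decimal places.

Midpoints: 22.5, 37.5, 52.5, 67.5, 82.5, 97.5
Σfm = 12×22.5 + 14×37.5 + 16×52.5 + 12×67.5 + 12×82.5 + 8×97.5 = 4215
n = Σf = 74
Mean = 4215 / 74 = 56.9595

56.959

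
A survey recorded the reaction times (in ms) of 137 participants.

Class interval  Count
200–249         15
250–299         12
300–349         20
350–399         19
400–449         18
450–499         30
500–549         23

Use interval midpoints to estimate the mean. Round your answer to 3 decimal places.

Midpoints: 224.5, 274.5, 324.5, 374.5, 424.5, 474.5, 524.5
Σfm = 15×224.5 + 12×274.5 + 20×324.5 + 19×374.5 + 18×424.5 + 30×474.5 + 23×524.5 = 54206.5
n = Σf = 137
Mean = 54206.5 / 137 = 395.6679

395.668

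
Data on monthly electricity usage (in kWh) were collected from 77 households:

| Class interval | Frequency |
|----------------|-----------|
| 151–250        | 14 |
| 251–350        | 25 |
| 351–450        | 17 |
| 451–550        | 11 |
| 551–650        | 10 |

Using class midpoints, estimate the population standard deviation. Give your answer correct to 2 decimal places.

127.78

Midpoints: 200.5, 300.5, 400.5, 500.5, 600.5
n = 77, Σfm = 28638.5, mean = 371.9286
Σfm² = 11908619.25
Σf(m − x̄)² = Σfm² − (Σfm)²/n = 11908619.25 − 28638.5²/77 = 1257142.8571
Population variance = 1257142.8571 / 77 = 16326.5306
Standard deviation = √16326.5306 = 127.7753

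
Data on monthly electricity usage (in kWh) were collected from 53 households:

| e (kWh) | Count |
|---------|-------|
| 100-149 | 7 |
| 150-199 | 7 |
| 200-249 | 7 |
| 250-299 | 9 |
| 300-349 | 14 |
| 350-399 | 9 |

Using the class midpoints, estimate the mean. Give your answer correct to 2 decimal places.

265.07

Midpoints: 124.5, 174.5, 224.5, 274.5, 324.5, 374.5
Σfm = 7×124.5 + 7×174.5 + 7×224.5 + 9×274.5 + 14×324.5 + 9×374.5 = 14048.5
n = Σf = 53
Mean = 14048.5 / 53 = 265.0660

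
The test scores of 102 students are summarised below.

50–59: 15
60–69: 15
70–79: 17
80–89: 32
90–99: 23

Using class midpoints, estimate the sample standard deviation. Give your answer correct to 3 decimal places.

13.655

Midpoints: 54.5, 64.5, 74.5, 84.5, 94.5
n = 102, Σfm = 7929, mean = 77.7353
Σfm² = 635195.5
Σf(m − x̄)² = Σfm² − (Σfm)²/n = 635195.5 − 7929²/102 = 18832.3529
Sample variance = 18832.3529 / 101 = 186.4589
Standard deviation = √186.4589 = 13.6550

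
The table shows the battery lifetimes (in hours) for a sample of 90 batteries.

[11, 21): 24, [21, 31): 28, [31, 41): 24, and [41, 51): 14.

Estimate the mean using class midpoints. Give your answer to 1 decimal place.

29.1

Midpoints: 16, 26, 36, 46
Σfm = 24×16 + 28×26 + 24×36 + 14×46 = 2620
n = Σf = 90
Mean = 2620 / 90 = 29.1111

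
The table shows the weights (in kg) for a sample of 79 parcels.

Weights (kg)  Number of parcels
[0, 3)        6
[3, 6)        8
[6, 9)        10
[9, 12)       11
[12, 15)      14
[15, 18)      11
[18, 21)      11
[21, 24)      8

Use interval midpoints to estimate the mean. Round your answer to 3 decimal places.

12.665

Midpoints: 1.5, 4.5, 7.5, 10.5, 13.5, 16.5, 19.5, 22.5
Σfm = 6×1.5 + 8×4.5 + 10×7.5 + 11×10.5 + 14×13.5 + 11×16.5 + 11×19.5 + 8×22.5 = 1000.5
n = Σf = 79
Mean = 1000.5 / 79 = 12.6646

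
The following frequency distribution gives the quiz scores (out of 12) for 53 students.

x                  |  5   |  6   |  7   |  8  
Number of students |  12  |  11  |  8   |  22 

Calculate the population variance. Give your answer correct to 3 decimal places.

Values: 5, 6, 7, 8
n = 53, Σfx = 358, mean = 6.7547
Σfx² = 2496
Σf(x − x̄)² = Σfx² − (Σfx)²/n = 2496 − 358²/53 = 77.8113
Population variance = 77.8113 / 53 = 1.4681

1.468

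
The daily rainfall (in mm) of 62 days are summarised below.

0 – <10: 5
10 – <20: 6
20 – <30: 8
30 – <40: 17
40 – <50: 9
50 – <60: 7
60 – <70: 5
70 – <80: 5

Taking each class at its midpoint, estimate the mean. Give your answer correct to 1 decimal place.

Midpoints: 5, 15, 25, 35, 45, 55, 65, 75
Σfm = 5×5 + 6×15 + 8×25 + 17×35 + 9×45 + 7×55 + 5×65 + 5×75 = 2400
n = Σf = 62
Mean = 2400 / 62 = 38.7097

38.7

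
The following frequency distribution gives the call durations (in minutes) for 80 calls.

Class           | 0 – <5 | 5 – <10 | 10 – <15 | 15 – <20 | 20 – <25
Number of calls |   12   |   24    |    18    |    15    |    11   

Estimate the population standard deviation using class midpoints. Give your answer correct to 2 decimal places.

Midpoints: 2.5, 7.5, 12.5, 17.5, 22.5
n = 80, Σfm = 945, mean = 11.8125
Σfm² = 14400
Σf(m − x̄)² = Σfm² − (Σfm)²/n = 14400 − 945²/80 = 3237.1875
Population variance = 3237.1875 / 80 = 40.4648
Standard deviation = √40.4648 = 6.3612

6.36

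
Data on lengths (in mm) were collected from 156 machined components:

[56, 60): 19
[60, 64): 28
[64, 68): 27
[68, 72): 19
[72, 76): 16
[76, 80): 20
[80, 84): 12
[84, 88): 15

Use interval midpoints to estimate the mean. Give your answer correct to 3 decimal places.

70.308

Midpoints: 58, 62, 66, 70, 74, 78, 82, 86
Σfm = 19×58 + 28×62 + 27×66 + 19×70 + 16×74 + 20×78 + 12×82 + 15×86 = 10968
n = Σf = 156
Mean = 10968 / 156 = 70.3077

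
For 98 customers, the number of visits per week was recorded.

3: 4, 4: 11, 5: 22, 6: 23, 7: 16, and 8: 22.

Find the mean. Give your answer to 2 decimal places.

6.04

Values: 3, 4, 5, 6, 7, 8
Σfx = 4×3 + 11×4 + 22×5 + 23×6 + 16×7 + 22×8 = 592
n = Σf = 98
Mean = 592 / 98 = 6.0408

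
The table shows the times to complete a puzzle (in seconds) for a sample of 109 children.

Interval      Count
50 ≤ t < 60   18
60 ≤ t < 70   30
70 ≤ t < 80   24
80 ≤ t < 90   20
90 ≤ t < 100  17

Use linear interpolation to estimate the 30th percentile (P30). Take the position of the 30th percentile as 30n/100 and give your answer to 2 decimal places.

64.90

Cumulative frequencies: 18, 48, 72, 92, 109
n = 109; position = 30n/100 = 32.7.
This falls in the class 60 ≤ t < 70: L = 60, F = 18, f = 30, h = 10.
30th percentile ≈ 60 + ((32.7 − 18) / 30) × 10 = 64.9000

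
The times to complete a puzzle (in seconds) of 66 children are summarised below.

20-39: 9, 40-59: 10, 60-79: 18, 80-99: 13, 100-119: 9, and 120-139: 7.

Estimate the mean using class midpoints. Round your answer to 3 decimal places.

76.773

Midpoints: 29.5, 49.5, 69.5, 89.5, 109.5, 129.5
Σfm = 9×29.5 + 10×49.5 + 18×69.5 + 13×89.5 + 9×109.5 + 7×129.5 = 5067
n = Σf = 66
Mean = 5067 / 66 = 76.7727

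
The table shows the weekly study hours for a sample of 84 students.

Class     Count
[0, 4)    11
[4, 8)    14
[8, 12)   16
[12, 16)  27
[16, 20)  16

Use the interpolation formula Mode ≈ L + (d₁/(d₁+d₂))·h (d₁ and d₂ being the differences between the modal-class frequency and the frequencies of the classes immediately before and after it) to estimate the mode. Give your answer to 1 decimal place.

14.0

Modal class: [12, 16) (highest frequency 27).
d₁ = 27 − 16 = 11, d₂ = 27 − 16 = 11
Mode ≈ 12 + (11/(11+11)) × 4 = 12 + 2.0000 = 14.0000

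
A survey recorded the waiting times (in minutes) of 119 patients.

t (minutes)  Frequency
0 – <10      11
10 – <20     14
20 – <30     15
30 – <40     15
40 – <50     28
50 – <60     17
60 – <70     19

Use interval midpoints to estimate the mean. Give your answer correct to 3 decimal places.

38.613

Midpoints: 5, 15, 25, 35, 45, 55, 65
Σfm = 11×5 + 14×15 + 15×25 + 15×35 + 28×45 + 17×55 + 19×65 = 4595
n = Σf = 119
Mean = 4595 / 119 = 38.6134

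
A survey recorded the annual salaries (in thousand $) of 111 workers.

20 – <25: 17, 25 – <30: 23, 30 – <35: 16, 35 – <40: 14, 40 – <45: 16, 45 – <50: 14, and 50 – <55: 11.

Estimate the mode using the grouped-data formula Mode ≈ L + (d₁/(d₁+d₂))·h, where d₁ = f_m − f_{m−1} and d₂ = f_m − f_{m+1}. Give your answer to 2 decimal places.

27.31

Modal class: 25 – <30 (highest frequency 23).
d₁ = 23 − 17 = 6, d₂ = 23 − 16 = 7
Mode ≈ 25 + (6/(6+7)) × 5 = 25 + 2.3077 = 27.3077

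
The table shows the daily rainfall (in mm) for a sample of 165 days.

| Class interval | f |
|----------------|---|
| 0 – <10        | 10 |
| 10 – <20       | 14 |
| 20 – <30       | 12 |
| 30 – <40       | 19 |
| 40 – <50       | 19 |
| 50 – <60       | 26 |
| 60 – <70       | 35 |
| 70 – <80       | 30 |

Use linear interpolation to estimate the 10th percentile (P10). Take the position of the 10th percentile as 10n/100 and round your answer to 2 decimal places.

Cumulative frequencies: 10, 24, 36, 55, 74, 100, 135, 165
n = 165; position = 10n/100 = 16.5.
This falls in the class 10 – <20: L = 10, F = 10, f = 14, h = 10.
10th percentile ≈ 10 + ((16.5 − 10) / 14) × 10 = 14.6429

14.64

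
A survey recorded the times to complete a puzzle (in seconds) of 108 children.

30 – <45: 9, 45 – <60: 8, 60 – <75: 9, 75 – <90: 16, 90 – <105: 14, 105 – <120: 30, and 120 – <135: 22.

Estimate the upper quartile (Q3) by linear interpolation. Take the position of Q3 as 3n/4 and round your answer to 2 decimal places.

117.50

Cumulative frequencies: 9, 17, 26, 42, 56, 86, 108
n = 108; position = 3n/4 = 81.
This falls in the class 105 – <120: L = 105, F = 56, f = 30, h = 15.
Upper quartile ≈ 105 + ((81 − 56) / 30) × 15 = 117.5000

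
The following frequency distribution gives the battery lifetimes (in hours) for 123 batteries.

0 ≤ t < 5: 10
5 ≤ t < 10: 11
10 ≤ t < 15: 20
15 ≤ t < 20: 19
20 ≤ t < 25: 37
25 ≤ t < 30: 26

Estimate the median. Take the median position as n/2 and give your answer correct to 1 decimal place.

Cumulative frequencies: 10, 21, 41, 60, 97, 123
n = 123; position = n/2 = 61.5.
This falls in the class 20 ≤ t < 25: L = 20, F = 60, f = 37, h = 5.
Median ≈ 20 + ((61.5 − 60) / 37) × 5 = 20.2027

20.2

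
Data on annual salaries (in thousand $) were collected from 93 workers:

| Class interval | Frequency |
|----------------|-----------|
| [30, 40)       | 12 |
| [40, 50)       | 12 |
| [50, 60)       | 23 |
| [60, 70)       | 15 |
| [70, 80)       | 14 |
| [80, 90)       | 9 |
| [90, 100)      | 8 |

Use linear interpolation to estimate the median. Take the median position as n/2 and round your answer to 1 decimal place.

Cumulative frequencies: 12, 24, 47, 62, 76, 85, 93
n = 93; position = n/2 = 46.5.
This falls in the class [50, 60): L = 50, F = 24, f = 23, h = 10.
Median ≈ 50 + ((46.5 − 24) / 23) × 10 = 59.7826

59.8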